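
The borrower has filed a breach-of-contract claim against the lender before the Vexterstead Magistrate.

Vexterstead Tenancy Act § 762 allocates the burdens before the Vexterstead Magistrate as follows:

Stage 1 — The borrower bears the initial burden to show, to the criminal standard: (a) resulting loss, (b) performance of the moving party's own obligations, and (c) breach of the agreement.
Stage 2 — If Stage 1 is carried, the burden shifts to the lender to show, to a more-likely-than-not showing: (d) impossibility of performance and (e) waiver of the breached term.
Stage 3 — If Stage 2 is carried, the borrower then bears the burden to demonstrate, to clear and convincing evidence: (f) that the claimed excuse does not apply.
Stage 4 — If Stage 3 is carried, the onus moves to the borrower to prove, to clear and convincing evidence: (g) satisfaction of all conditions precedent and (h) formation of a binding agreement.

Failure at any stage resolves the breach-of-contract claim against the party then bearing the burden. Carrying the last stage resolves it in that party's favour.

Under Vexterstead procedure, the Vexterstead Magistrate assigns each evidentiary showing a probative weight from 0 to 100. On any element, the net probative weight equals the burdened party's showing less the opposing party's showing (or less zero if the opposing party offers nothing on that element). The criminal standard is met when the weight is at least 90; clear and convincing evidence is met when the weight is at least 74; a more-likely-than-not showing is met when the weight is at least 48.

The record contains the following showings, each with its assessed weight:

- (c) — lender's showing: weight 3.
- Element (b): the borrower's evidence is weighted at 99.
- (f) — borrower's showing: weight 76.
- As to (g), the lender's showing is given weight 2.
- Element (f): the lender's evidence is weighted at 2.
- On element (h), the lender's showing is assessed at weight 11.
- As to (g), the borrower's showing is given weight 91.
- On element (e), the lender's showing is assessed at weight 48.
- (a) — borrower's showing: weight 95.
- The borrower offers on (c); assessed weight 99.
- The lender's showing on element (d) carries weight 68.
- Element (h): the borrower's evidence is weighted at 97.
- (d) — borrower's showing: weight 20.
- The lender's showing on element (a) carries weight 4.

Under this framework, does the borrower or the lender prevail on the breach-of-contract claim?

borrower

Stage 1 — burden on borrower; standard: the criminal standard (weight is at least 90).
    (a): 95 − 4 = 91 ≥ 90 [met]
    (b): 99 ≥ 90 [met]
    (c): 99 − 3 = 96 ≥ 90 [met]
  Stage 1 is satisfied; the onus moves to the lender.
Stage 2 — burden on lender; standard: a more-likely-than-not showing (weight is at least 48).
    (d): 68 − 20 = 48 ≥ 48 [met]
    (e): 48 ≥ 48 [met]
  All elements met. The burden passes to the borrower.
Stage 3 — burden on borrower; standard: clear and convincing evidence (weight is at least 74).
    (f): 76 − 2 = 74 ≥ 74 [met]
  All elements met. The borrower retains the burden for Stage 4.
Stage 4 — burden on borrower; standard: clear and convincing evidence (weight is at least 74).
    (g): 91 − 2 = 89 ≥ 74 [met]
    (h): 97 − 11 = 86 ≥ 74 [met]
  The borrower carries the last stage.
Every stage carried; the borrower prevails.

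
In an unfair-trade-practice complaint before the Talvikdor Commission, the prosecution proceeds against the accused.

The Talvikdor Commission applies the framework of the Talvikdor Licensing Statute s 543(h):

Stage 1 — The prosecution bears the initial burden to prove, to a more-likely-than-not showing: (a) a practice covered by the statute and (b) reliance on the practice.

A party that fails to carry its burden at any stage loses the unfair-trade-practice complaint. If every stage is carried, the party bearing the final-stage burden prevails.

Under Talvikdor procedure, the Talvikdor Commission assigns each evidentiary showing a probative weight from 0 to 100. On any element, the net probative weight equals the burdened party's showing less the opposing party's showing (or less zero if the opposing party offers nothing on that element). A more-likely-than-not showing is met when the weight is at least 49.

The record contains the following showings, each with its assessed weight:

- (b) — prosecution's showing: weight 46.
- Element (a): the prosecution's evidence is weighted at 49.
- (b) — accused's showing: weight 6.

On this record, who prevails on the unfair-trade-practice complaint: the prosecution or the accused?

Stage 1 — burden on prosecution; standard: a more-likely-than-not showing (weight is at least 49).
    (a): 49 ≥ 49 [met]
    (b): 46 − 6 = 40 < 49 [not met]
  The prosecution does not carry Stage 1.
The accused prevails.

accused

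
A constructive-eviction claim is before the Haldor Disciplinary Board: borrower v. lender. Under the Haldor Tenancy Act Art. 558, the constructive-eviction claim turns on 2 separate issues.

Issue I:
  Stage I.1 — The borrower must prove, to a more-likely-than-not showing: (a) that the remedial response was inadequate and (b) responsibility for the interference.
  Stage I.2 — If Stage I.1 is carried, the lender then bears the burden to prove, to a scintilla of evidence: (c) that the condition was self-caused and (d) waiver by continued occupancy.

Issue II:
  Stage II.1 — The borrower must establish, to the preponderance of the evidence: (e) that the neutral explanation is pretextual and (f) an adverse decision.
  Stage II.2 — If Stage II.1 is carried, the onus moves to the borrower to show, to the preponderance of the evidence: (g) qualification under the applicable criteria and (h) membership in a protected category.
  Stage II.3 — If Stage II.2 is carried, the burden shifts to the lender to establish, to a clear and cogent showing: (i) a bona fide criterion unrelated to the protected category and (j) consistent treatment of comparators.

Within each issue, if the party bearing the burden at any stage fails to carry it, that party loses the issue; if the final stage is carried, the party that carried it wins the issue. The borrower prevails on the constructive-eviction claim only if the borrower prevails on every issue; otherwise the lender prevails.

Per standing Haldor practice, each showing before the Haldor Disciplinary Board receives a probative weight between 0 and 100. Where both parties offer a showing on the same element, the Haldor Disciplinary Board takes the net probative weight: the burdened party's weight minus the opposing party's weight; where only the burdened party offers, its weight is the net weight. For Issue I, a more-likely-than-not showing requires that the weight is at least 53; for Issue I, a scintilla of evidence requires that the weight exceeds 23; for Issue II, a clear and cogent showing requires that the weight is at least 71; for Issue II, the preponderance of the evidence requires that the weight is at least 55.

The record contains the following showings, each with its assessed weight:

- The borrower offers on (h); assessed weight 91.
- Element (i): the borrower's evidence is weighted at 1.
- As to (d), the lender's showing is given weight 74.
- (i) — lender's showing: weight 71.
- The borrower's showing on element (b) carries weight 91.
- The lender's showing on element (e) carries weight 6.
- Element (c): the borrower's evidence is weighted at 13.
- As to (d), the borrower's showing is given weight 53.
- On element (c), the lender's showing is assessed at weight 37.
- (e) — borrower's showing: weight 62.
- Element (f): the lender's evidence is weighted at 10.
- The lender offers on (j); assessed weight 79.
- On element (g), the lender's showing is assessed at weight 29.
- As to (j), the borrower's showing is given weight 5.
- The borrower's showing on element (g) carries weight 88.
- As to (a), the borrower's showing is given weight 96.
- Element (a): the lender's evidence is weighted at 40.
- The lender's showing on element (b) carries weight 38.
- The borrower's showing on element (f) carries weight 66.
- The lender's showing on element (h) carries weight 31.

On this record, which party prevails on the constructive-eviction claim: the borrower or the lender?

— Issue I —
At Stage I.1 the borrower must meet a more-likely-than-not showing (weight is at least 53): on (a) the weight is 96 less the opposing 40 gives net 56, which does reach 53, so (a) meets the standard; on (b) the weight is 91 less the opposing 38 gives net 53, ≥ 53, so (b) meets the standard.
  All elements met. The burden passes to the lender.
At Stage I.2 the lender must meet a scintilla of evidence (weight exceeds 23): on (c) the weight is 37 less the opposing 13 gives net 24, which does exceed 23, so (c) meets the standard; on (d) the weight is 74 less the opposing 53 gives net 21, ≤ 23, so (d) does not meet the standard.
  Stage I.2 not carried; the lender fails its burden.
The analysis ends at Stage I.2; the borrower prevails on this issue.
— Issue II —
Stage II.1 — burden on borrower; standard: the preponderance of the evidence (weight is at least 55).
    (e): 62 − 6 = 56 ≥ 55 [met]
    (f): 66 − 10 = 56 ≥ 55 [met]
  Stage II.1 is satisfied; the borrower continues to bear the burden.
Stage II.2 — burden on borrower; standard: the preponderance of the evidence (weight is at least 55).
    (g): 88 − 29 = 59 ≥ 55 [met]
    (h): 91 − 31 = 60 ≥ 55 [met]
  The borrower carries Stage II.2; the lender now bears the burden.
Stage II.3 — burden on lender; standard: a clear and cogent showing (weight is at least 71).
    (i): 71 − 1 = 70 < 71 [not met]
    (j): 79 − 5 = 74 ≥ 71 [met]
  Not every element is met, so the lender fails to carry Stage II.3.
The analysis ends at Stage II.3; the borrower prevails on this issue.
Per-issue: Issue I → borrower; Issue II → borrower. The borrower must prevail on every issue; overall, the borrower prevails.

borrower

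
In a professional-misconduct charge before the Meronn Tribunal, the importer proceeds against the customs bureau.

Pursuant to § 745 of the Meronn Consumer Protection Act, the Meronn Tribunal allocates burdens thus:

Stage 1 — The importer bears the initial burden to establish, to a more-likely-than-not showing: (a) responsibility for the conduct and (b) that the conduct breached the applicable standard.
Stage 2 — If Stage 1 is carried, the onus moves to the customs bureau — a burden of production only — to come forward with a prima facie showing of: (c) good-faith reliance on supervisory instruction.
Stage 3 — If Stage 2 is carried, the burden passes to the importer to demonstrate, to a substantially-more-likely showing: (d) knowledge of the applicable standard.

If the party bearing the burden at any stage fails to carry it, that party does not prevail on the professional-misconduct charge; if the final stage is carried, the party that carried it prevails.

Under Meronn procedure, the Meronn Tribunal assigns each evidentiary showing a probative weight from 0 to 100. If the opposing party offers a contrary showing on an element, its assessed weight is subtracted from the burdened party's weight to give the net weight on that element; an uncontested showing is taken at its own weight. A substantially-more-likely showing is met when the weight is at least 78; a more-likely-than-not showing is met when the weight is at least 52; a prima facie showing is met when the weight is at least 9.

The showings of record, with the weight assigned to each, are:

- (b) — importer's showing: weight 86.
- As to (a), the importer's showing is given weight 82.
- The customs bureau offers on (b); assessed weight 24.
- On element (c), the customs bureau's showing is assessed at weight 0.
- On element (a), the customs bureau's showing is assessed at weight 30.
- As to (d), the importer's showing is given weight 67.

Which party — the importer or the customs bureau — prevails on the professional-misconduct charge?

importer

Stage 1 (importer, a more-likely-than-not showing, weight is at least 52): (a) net 82−30=52 ≥ 52 — meets; (b) net 86−24=62 ≥ 52 — meets.
  Stage 1 carried; the burden shifts to the customs bureau.
Stage 2 (customs bureau, a prima facie showing, weight is at least 9): (c) 0 < 9 — fails.
  The customs bureau does not carry Stage 2.
The importer prevails.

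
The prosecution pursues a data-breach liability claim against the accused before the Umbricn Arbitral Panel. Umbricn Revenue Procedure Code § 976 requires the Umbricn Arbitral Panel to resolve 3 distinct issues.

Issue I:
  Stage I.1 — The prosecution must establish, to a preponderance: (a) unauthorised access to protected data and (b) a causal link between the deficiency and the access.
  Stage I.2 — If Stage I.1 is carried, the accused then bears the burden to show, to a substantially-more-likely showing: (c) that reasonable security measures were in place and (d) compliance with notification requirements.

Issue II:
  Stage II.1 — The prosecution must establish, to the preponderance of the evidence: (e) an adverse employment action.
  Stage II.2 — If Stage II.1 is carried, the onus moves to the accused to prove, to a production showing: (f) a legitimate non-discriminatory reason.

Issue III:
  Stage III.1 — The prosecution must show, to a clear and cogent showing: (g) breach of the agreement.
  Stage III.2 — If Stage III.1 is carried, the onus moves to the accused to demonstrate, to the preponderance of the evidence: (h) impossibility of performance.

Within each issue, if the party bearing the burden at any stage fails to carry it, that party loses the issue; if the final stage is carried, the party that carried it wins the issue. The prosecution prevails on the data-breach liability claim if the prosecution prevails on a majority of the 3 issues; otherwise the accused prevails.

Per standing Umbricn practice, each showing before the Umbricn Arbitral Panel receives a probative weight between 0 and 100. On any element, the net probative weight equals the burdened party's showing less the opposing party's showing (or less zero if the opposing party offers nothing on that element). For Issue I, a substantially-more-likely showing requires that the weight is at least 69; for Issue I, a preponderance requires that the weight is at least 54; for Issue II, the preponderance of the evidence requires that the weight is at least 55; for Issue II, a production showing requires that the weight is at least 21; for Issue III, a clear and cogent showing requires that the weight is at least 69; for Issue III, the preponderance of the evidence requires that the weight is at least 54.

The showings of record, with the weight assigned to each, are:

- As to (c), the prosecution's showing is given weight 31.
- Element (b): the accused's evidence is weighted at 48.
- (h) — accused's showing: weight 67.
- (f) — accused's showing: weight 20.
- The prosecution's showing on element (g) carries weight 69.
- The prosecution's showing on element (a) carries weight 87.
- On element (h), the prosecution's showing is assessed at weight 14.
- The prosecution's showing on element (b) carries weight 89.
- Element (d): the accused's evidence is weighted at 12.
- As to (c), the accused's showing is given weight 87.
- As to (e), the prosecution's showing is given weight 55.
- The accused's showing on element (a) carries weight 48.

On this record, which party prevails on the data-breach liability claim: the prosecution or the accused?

— Issue I —
Stage I.1 (prosecution, a preponderance, weight is at least 54): (a) net 87−48=39 < 54 — fails; (b) net 89−48=41 < 54 — fails.
  Not every element is met, so the prosecution fails to carry Stage I.1.
The accused prevails on this issue.
— Issue II —
Stage II.1 (prosecution, the preponderance of the evidence, weight is at least 55): (e) 55 ≥ 55 — meets.
  All elements met. The burden passes to the accused.
Stage II.2 (accused, a production showing, weight is at least 21): (f) 20 < 21 — fails.
  Not every element is met, so the accused fails to carry Stage II.2.
The prosecution prevails on this issue.
— Issue III —
At Stage III.1 the prosecution must meet a clear and cogent showing (weight is at least 69): on (g) the weight is 69, ≥ 69, so (g) meets the standard.
  The prosecution carries Stage III.1; the accused now bears the burden.
At Stage III.2 the accused must meet the preponderance of the evidence (weight is at least 54): on (h) the weight is 67 less the opposing 14 gives net 53, < 54, so (h) does not meet the standard.
  Stage III.2 not carried; the accused fails its burden.
The analysis ends at Stage III.2; the prosecution prevails on this issue.
Per-issue: Issue I → accused; Issue II → prosecution; Issue III → prosecution. The prosecution must prevail on a majority of issues; overall, the prosecution prevails.

prosecution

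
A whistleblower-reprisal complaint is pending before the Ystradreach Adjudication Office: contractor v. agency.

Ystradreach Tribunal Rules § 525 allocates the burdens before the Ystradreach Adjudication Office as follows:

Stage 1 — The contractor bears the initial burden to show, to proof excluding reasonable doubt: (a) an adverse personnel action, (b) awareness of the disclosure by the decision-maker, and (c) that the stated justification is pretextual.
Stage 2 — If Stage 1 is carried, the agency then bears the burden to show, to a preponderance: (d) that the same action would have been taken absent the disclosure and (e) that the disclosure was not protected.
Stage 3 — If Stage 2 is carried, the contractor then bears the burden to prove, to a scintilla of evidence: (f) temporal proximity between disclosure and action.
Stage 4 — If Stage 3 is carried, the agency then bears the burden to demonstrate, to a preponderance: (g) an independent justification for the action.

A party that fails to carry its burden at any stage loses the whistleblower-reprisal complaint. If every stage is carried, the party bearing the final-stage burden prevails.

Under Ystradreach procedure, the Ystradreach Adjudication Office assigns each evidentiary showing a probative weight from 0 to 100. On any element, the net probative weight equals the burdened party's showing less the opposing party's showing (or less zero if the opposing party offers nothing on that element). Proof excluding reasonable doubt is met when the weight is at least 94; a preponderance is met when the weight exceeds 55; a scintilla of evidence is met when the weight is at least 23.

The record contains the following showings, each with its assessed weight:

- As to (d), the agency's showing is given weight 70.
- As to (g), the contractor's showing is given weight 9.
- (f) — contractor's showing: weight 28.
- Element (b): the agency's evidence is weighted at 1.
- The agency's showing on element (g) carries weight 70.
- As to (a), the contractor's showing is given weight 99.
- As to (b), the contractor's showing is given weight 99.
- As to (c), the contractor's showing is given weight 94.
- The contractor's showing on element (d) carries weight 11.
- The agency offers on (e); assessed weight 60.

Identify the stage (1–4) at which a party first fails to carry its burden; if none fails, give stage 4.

stage 4

At Stage 1 the contractor must meet proof excluding reasonable doubt (weight is at least 94): on (a) the weight is 99, which does reach 94, so (a) meets the standard; on (b) the weight is 99 less the opposing 1 gives net 98, which does reach 94, so (b) meets the standard; on (c) the weight is 94, ≥ 94, so (c) meets the standard.
  All elements met. The burden passes to the agency.
At Stage 2 the agency must meet a preponderance (weight exceeds 55): on (d) the weight is 70 less the opposing 11 gives net 59, > 55, so (d) meets the standard; on (e) the weight is 60, which does exceed 55, so (e) meets the standard.
  All elements met. The burden passes to the contractor.
At Stage 3 the contractor must meet a scintilla of evidence (weight is at least 23): on (f) the weight is 28, which does reach 23, so (f) meets the standard.
  The contractor carries Stage 3; the agency now bears the burden.
At Stage 4 the agency must meet a preponderance (weight exceeds 55): on (g) the weight is 70 less the opposing 9 gives net 61, which does exceed 55, so (g) meets the standard.
  Stage 4 carried; the final stage is satisfied.
Every stage carried; the agency prevails.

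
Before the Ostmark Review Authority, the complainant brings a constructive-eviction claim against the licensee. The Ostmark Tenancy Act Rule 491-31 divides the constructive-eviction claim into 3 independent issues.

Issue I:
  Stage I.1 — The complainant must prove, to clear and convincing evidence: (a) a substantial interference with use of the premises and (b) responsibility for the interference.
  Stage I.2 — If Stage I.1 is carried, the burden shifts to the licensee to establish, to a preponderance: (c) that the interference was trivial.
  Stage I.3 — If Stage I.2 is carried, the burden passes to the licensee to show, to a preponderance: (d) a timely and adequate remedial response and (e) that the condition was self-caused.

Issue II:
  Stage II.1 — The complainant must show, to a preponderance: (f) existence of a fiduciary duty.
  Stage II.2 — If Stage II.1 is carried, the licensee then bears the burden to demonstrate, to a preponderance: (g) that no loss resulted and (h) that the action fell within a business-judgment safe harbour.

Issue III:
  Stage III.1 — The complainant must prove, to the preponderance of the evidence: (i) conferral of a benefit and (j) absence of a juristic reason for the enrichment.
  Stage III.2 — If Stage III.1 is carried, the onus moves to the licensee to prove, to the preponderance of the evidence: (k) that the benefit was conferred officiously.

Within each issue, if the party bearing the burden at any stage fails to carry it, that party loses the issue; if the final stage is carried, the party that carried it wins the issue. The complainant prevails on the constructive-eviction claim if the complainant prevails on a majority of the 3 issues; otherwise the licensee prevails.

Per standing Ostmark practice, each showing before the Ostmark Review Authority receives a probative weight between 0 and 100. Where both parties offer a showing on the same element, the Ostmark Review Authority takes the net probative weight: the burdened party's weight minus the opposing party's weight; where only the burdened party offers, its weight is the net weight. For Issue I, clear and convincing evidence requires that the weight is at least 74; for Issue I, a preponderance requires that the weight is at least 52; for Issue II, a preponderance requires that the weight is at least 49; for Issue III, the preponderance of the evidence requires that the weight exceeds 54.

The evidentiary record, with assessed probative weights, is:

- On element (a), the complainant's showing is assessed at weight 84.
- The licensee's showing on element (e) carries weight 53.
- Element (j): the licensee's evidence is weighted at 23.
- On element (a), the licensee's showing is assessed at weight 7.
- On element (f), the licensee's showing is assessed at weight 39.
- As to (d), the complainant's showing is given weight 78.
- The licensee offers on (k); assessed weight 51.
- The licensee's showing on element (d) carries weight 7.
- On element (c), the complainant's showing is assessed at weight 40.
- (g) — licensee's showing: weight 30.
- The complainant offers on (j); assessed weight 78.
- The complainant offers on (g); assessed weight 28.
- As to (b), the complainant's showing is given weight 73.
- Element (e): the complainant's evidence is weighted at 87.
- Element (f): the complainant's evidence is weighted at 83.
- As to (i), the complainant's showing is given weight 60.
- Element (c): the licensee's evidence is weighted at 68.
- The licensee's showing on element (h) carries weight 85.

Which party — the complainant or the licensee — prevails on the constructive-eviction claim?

licensee

— Issue I —
Stage I.1 — burden on complainant; standard: clear and convincing evidence (weight is at least 74).
    (a): 84 − 7 = 77 ≥ 74 [met]
    (b): 73 < 74 [not met]
  Not every element is met, so the complainant fails to carry Stage I.1.
The licensee prevails on this issue.
— Issue II —
At Stage II.1 the complainant must meet a preponderance (weight is at least 49): on (f) the weight is 83 less the opposing 39 gives net 44, which does not reach 49, so (f) does not meet the standard.
  Stage II.1 not carried; the complainant fails its burden.
The licensee prevails on this issue.
— Issue III —
At Stage III.1 the complainant must meet the preponderance of the evidence (weight exceeds 54): on (i) the weight is 60, > 54, so (i) meets the standard; on (j) the weight is 78 less the opposing 23 gives net 55, which does exceed 54, so (j) meets the standard.
  Stage III.1 is satisfied; the onus moves to the licensee.
At Stage III.2 the licensee must meet the preponderance of the evidence (weight exceeds 54): on (k) the weight is 51, which does not exceed 54, so (k) does not meet the standard.
  Stage III.2 not carried; the licensee fails its burden.
So the complainant prevails on this issue.
Per-issue: Issue I → licensee; Issue II → licensee; Issue III → complainant. The complainant must prevail on a majority of issues; overall, the licensee prevails.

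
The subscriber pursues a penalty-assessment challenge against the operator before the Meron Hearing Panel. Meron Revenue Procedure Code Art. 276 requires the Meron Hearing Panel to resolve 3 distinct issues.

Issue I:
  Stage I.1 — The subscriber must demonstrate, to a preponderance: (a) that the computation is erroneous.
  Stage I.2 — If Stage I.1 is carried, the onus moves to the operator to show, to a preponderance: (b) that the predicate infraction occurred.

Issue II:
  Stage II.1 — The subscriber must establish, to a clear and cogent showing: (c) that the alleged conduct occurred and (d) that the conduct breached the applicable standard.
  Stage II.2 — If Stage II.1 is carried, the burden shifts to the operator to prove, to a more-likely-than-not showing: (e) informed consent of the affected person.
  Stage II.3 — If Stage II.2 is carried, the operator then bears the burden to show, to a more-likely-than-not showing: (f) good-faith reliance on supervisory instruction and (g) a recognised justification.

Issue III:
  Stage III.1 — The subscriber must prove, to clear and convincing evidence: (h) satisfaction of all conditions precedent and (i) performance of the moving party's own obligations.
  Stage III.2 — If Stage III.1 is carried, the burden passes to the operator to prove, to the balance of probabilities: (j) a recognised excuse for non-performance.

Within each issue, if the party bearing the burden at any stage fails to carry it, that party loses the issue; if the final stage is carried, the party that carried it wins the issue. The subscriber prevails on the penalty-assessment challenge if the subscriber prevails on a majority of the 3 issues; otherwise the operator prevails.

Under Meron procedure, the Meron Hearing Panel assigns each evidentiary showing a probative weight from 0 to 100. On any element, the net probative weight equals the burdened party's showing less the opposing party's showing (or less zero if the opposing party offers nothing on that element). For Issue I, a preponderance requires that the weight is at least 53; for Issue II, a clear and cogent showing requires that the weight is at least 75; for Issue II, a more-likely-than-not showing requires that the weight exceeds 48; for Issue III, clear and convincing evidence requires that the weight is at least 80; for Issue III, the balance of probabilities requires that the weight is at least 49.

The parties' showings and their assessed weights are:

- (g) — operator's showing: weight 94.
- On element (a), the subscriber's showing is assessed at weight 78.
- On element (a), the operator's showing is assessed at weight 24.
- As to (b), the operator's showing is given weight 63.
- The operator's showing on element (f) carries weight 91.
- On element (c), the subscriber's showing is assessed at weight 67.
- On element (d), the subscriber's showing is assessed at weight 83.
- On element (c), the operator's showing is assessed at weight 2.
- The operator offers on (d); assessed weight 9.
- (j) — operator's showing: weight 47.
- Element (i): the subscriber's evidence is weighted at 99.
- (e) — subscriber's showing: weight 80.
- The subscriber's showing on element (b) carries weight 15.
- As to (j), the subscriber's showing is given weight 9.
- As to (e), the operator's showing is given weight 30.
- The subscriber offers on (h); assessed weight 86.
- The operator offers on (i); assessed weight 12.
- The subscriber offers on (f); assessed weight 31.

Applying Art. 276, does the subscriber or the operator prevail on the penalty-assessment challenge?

— Issue I —
Stage I.1 (subscriber, a preponderance, weight is at least 53): (a) net 78−24=54 ≥ 53 — meets.
  Stage I.1 is satisfied; the onus moves to the operator.
Stage I.2 (operator, a preponderance, weight is at least 53): (b) net 63−15=48 < 53 — fails.
  The operator does not carry Stage I.2.
So the subscriber prevails on this issue.
— Issue II —
At Stage II.1 the subscriber must meet a clear and cogent showing (weight is at least 75): on (c) the weight is 67 less the opposing 2 gives net 65, which does not reach 75, so (c) does not meet the standard; on (d) the weight is 83 less the opposing 9 gives net 74, which does not reach 75, so (d) does not meet the standard.
  The subscriber does not carry Stage II.1.
The operator prevails on this issue.
— Issue III —
Stage III.1 (subscriber, clear and convincing evidence, weight is at least 80): (h) 86 ≥ 80 — meets; (i) net 99−12=87 ≥ 80 — meets.
  The subscriber carries Stage III.1; the operator now bears the burden.
Stage III.2 (operator, the balance of probabilities, weight is at least 49): (j) net 47−9=38 < 49 — fails.
  Stage III.2 not carried; the operator fails its burden.
So the subscriber prevails on this issue.
Per-issue: Issue I → subscriber; Issue II → operator; Issue III → subscriber. The subscriber must prevail on a majority of issues; overall, the subscriber prevails.

subscriber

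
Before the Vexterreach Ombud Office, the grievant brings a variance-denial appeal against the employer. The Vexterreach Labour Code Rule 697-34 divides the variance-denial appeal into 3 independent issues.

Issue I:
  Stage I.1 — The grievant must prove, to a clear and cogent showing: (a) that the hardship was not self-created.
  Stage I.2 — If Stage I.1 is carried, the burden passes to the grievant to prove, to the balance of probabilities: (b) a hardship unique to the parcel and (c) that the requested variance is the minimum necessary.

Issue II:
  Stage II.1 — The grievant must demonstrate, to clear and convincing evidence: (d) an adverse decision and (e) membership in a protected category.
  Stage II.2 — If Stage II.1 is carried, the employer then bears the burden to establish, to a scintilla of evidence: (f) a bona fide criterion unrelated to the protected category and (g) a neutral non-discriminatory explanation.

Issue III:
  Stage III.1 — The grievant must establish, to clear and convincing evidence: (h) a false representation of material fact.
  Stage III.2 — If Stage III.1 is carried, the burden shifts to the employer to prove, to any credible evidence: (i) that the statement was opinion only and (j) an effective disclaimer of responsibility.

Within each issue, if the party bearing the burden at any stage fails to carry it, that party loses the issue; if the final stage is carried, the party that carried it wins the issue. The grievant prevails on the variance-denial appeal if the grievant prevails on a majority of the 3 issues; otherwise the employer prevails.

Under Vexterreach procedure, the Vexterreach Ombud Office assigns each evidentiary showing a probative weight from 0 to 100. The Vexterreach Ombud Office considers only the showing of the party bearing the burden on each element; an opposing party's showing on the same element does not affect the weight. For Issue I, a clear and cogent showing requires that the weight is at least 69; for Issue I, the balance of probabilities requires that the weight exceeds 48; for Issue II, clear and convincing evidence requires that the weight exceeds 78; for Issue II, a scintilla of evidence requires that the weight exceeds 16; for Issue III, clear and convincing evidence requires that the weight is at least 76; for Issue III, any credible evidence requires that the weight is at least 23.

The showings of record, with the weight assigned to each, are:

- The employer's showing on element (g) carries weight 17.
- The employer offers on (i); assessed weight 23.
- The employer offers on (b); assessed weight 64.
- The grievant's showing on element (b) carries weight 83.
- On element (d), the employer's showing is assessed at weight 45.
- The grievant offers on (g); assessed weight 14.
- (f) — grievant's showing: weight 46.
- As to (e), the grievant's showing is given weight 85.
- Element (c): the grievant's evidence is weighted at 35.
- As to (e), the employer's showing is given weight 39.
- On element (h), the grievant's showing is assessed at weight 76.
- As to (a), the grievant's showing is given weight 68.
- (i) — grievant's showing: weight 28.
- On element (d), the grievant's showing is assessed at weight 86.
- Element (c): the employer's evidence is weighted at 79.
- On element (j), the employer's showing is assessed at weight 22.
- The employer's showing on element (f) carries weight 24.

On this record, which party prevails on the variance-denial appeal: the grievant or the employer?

employer

— Issue I —
Stage I.1 — burden on grievant; standard: a clear and cogent showing (weight is at least 69).
    (a): 68 < 69 [not met]
  Not every element is met, so the grievant fails to carry Stage I.1.
So the employer prevails on this issue.
— Issue II —
Stage II.1 (grievant, clear and convincing evidence, weight exceeds 78): (d) 86 (employer's 45 disregarded) > 78 — meets; (e) 85 (employer's 39 disregarded) > 78 — meets.
  Stage II.1 carried; the burden shifts to the employer.
Stage II.2 (employer, a scintilla of evidence, weight exceeds 16): (f) 24 (grievant's 46 disregarded) > 16 — meets; (g) 17 (grievant's 14 disregarded) > 16 — meets.
  Stage II.2 carried; the final stage is satisfied.
All stages carried — the employer prevails on this issue.
— Issue III —
Stage III.1 — burden on grievant; standard: clear and convincing evidence (weight is at least 76).
    (h): 76 ≥ 76 [met]
  Stage III.1 carried; the burden shifts to the employer.
Stage III.2 — burden on employer; standard: any credible evidence (weight is at least 23).
    (i): 23 (grievant's 28 disregarded) ≥ 23 [met]
    (j): 22 < 23 [not met]
  Not every element is met, so the employer fails to carry Stage III.2.
The grievant prevails on this issue.
Per-issue: Issue I → employer; Issue II → employer; Issue III → grievant. The grievant must prevail on a majority of issues; overall, the employer prevails.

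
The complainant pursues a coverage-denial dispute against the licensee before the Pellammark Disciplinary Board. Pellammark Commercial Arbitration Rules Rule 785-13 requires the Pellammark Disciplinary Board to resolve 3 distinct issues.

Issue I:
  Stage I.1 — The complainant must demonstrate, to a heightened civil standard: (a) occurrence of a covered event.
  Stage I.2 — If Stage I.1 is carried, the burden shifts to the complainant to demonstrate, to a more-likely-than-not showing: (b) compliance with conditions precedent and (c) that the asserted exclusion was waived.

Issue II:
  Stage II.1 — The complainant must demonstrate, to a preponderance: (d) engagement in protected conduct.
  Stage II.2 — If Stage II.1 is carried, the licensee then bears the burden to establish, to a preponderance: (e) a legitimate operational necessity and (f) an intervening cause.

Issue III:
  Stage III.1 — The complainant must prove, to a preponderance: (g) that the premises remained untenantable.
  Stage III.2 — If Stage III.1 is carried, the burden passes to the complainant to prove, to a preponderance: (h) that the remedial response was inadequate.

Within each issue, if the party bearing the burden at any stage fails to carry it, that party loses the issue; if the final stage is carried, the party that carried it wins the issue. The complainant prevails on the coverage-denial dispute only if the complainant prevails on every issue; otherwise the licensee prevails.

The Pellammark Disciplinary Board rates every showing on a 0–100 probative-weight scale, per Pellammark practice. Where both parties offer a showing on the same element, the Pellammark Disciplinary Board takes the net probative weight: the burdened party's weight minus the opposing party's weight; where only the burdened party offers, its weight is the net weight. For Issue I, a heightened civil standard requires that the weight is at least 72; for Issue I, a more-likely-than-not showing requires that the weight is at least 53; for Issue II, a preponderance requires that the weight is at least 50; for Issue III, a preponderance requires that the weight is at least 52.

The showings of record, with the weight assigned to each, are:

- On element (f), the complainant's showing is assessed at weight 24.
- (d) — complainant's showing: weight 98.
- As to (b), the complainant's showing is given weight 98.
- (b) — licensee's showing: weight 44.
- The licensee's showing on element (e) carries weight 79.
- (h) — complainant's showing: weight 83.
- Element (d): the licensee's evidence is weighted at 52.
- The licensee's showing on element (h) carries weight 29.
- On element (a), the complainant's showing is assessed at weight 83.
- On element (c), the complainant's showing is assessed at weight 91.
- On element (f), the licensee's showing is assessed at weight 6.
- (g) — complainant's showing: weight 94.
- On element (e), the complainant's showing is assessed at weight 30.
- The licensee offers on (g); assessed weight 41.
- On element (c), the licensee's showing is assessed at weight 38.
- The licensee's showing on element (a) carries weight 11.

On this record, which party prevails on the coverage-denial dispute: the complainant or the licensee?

— Issue I —
Stage I.1 — burden on complainant; standard: a heightened civil standard (weight is at least 72).
    (a): 83 − 11 = 72 ≥ 72 [met]
  Stage I.1 carried; the burden remains with the complainant.
Stage I.2 — burden on complainant; standard: a more-likely-than-not showing (weight is at least 53).
    (b): 98 − 44 = 54 ≥ 53 [met]
    (c): 91 − 38 = 53 ≥ 53 [met]
  Stage I.2 carried; the final stage is satisfied.
All stages carried — the complainant prevails on this issue.
— Issue II —
Stage II.1 — burden on complainant; standard: a preponderance (weight is at least 50).
    (d): 98 − 52 = 46 < 50 [not met]
  Not every element is met, so the complainant fails to carry Stage II.1.
The licensee prevails on this issue.
— Issue III —
Stage III.1 (complainant, a preponderance, weight is at least 52): (g) net 94−41=53 ≥ 52 — meets.
  Stage III.1 carried; the burden remains with the complainant.
Stage III.2 (complainant, a preponderance, weight is at least 52): (h) net 83−29=54 ≥ 52 — meets.
  All elements met at the final stage.
Every stage carried; the complainant prevails on this issue.
Per-issue: Issue I → complainant; Issue II → licensee; Issue III → complainant. The complainant must prevail on every issue; overall, the licensee prevails.

licensee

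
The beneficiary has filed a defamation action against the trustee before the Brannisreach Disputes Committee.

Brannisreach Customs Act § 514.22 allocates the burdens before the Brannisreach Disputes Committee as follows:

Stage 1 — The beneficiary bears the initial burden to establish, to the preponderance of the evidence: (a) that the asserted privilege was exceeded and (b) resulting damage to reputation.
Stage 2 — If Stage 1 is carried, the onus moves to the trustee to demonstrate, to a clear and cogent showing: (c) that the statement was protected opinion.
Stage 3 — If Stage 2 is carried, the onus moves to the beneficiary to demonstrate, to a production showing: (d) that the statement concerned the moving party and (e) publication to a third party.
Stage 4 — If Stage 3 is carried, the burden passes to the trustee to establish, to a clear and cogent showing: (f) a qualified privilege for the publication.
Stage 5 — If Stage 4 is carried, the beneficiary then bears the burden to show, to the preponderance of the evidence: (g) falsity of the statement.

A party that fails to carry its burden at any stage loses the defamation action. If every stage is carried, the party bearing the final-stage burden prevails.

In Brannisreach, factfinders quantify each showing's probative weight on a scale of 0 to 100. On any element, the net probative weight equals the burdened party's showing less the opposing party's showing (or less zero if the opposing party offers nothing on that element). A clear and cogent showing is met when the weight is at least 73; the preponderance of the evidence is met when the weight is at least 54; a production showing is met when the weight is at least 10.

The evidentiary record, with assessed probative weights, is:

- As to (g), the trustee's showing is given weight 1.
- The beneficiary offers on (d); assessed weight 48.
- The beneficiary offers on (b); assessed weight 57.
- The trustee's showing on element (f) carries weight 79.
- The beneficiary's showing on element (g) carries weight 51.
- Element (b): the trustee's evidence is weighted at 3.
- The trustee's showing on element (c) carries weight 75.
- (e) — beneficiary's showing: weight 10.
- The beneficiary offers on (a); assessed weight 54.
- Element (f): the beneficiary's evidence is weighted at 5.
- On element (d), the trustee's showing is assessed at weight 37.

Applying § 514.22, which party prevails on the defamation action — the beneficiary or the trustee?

Stage 1 (beneficiary, the preponderance of the evidence, weight is at least 54): (a) 54 ≥ 54 — meets; (b) net 57−3=54 ≥ 54 — meets.
  The beneficiary carries Stage 1; the trustee now bears the burden.
Stage 2 (trustee, a clear and cogent showing, weight is at least 73): (c) 75 ≥ 73 — meets.
  Stage 2 is satisfied; the onus moves to the beneficiary.
Stage 3 (beneficiary, a production showing, weight is at least 10): (d) net 48−37=11 ≥ 10 — meets; (e) 10 ≥ 10 — meets.
  All elements met. The burden passes to the trustee.
Stage 4 (trustee, a clear and cogent showing, weight is at least 73): (f) net 79−5=74 ≥ 73 — meets.
  Stage 4 carried; the burden shifts to the beneficiary.
Stage 5 (beneficiary, the preponderance of the evidence, weight is at least 54): (g) net 51−1=50 < 54 — fails.
  Stage 5 not carried; the beneficiary fails its burden.
The analysis ends at Stage 5; the trustee prevails.

trustee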